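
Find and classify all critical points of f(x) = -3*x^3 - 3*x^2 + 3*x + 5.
f'(x) = -9*x^2 - 6*x + 3

Solve f'(x) = 0:
  Factor: -9*x^2 - 6*x + 3 = -3*(x + 1)*(3*x - 1) = 0.
  ⇒ x = -1, 1/3

f''(x) = -18*x - 6
Second-derivative test at each critical point:
  f''(-1) = 12 > 0 → local minimum
  f''(1/3) = -12 < 0 → local maximum

Critical points: x = -1 (local minimum); x = 1/3 (local maximum)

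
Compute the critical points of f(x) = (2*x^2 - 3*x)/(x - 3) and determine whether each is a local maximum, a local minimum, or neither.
f'(x) = (2*x^2 - 12*x + 9)/(x^2 - 6*x + 9)

Solve f'(x) = 0:
  f'(x) = (2*x^2 - 12*x + 9)/(x - 3)^2; the denominator is positive wherever f is defined, so f'(x) = 0 ⇔ 2*x^2 - 12*x + 9 = 0.
  2*x^2 - 12*x + 9 = 0 has no rational roots; quadratic formula: x = (12 ± √72)/4.
  ⇒ x = 3 - 3*sqrt(2)/2 ≈ 0.8787, 3*sqrt(2)/2 + 3 ≈ 5.1213

f''(x) = 18/(x^3 - 9*x^2 + 27*x - 27)
Second-derivative test at each critical point:
  f''(0.8787) = -1.8856 < 0 → local maximum
  f''(5.1213) = 1.8856 > 0 → local minimum

Critical points: x = 3 - 3*sqrt(2)/2 ≈ 0.8787 (local maximum); x = 3*sqrt(2)/2 + 3 ≈ 5.1213 (local minimum)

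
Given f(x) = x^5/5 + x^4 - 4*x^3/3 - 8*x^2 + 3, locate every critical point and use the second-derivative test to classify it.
f'(x) = x*(x^3 + 4*x^2 - 4*x - 16)

Solve f'(x) = 0:
  Factor: x^4 + 4*x^3 - 4*x^2 - 16*x = x*(x - 2)*(x + 2)*(x + 4) = 0.
  ⇒ x = -4, -2, 0, 2

f''(x) = 4*x^3 + 12*x^2 - 8*x - 16
Second-derivative test at each critical point:
  f''(-4) = -48 < 0 → local maximum
  f''(-2) = 16 > 0 → local minimum
  f''(0) = -16 < 0 → local maximum
  f''(2) = 48 > 0 → local minimum

Critical points: x = -4 (local maximum); x = -2 (local minimum); x = 0 (local maximum); x = 2 (local minimum)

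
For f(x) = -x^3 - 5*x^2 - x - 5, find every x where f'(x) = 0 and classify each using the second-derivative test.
f'(x) = -3*x^2 - 10*x - 1

Solve f'(x) = 0:
  3*x^2 + 10*x + 1 = 0 has no rational roots; quadratic formula: x = (-10 ± √88)/6.
  ⇒ x = -5/3 - sqrt(22)/3 ≈ -3.2301, -5/3 + sqrt(22)/3 ≈ -0.1032

f''(x) = -6*x - 10
Second-derivative test at each critical point:
  f''(-3.2301) = 9.3808 > 0 → local minimum
  f''(-0.1032) = -9.3808 < 0 → local maximum

Critical points: x = -5/3 - sqrt(22)/3 ≈ -3.2301 (local minimum); x = -5/3 + sqrt(22)/3 ≈ -0.1032 (local maximum)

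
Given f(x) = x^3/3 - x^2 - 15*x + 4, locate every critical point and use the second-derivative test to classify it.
f'(x) = x^2 - 2*x - 15

Solve f'(x) = 0:
  Factor: x^2 - 2*x - 15 = (x - 5)*(x + 3) = 0.
  ⇒ x = -3, 5

f''(x) = 2*x - 2
Second-derivative test at each critical point:
  f''(-3) = -8 < 0 → local maximum
  f''(5) = 8 > 0 → local minimum

Critical points: x = -3 (local maximum); x = 5 (local minimum)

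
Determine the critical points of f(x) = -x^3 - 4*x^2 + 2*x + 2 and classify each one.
f'(x) = -3*x^2 - 8*x + 2

Solve f'(x) = 0:
  3*x^2 + 8*x - 2 = 0 has no rational roots; quadratic formula: x = (-8 ± √88)/6.
  ⇒ x = -sqrt(22)/3 - 4/3 ≈ -2.8968, -4/3 + sqrt(22)/3 ≈ 0.2301

f''(x) = -6*x - 8
Second-derivative test at each critical point:
  f''(-2.8968) = 9.3808 > 0 → local minimum
  f''(0.2301) = -9.3808 < 0 → local maximum

Critical points: x = -sqrt(22)/3 - 4/3 ≈ -2.8968 (local minimum); x = -4/3 + sqrt(22)/3 ≈ 0.2301 (local maximum)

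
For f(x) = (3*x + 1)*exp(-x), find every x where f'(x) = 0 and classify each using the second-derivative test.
f'(x) = (2 - 3*x)*exp(-x)

Solve f'(x) = 0:
  f'(x) = (2 - 3*x)·exp(-x) and exp(-x) > 0 for every x, so f'(x) = 0 ⇔ 2 - 3*x = 0.
  2 - 3*x = 0.
  ⇒ x = 2/3

f''(x) = (3*x - 5)*exp(-x)
Second-derivative test at each critical point:
  f''(2/3) = -1.5403 < 0 → local maximum

Critical points: x = 2/3 (local maximum)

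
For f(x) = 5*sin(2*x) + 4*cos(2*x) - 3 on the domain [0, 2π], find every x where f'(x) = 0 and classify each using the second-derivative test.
f'(x) = -8*sin(2*x) + 10*cos(2*x)

Solve f'(x) = 0 on [0, 2π]:
  f'(x) = 0 ⇔ 5*cos(2*x) = 4*sin(2*x) ⇔ tan(2*x) = 5/4, i.e. 2*x = arctan(5/4) + nπ; keep the solutions lying in [0, 2π].
  ⇒ x = atan(5/4)/2 ≈ 0.4480, atan(5/4)/2 + pi/2 ≈ 2.0188, atan(5/4)/2 + pi ≈ 3.5896, atan(5/4)/2 + 3*pi/2 ≈ 5.1604

f''(x) = -20*sin(2*x) - 16*cos(2*x)
Second-derivative test at each critical point:
  f''(0.4480) = -25.6125 < 0 → local maximum
  f''(2.0188) = 25.6125 > 0 → local minimum
  f''(3.5896) = -25.6125 < 0 → local maximum
  f''(5.1604) = 25.6125 > 0 → local minimum

Critical points: x = atan(5/4)/2 ≈ 0.4480 (local maximum); x = atan(5/4)/2 + pi/2 ≈ 2.0188 (local minimum); x = atan(5/4)/2 + pi ≈ 3.5896 (local maximum); x = atan(5/4)/2 + 3*pi/2 ≈ 5.1604 (local minimum)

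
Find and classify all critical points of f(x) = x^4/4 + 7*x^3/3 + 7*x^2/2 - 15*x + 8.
f'(x) = x^3 + 7*x^2 + 7*x - 15

Solve f'(x) = 0:
  Factor: x^3 + 7*x^2 + 7*x - 15 = (x - 1)*(x + 3)*(x + 5) = 0.
  ⇒ x = -5, -3, 1

f''(x) = 3*x^2 + 14*x + 7
Second-derivative test at each critical point:
  f''(-5) = 12 > 0 → local minimum
  f''(-3) = -8 < 0 → local maximum
  f''(1) = 24 > 0 → local minimum

Critical points: x = -5 (local minimum); x = -3 (local maximum); x = 1 (local minimum)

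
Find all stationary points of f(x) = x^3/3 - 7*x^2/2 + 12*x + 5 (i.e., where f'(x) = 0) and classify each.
f'(x) = x^2 - 7*x + 12

Solve f'(x) = 0:
  Factor: x^2 - 7*x + 12 = (x - 4)*(x - 3) = 0.
  ⇒ x = 3, 4

f''(x) = 2*x - 7
Second-derivative test at each critical point:
  f''(3) = -1 < 0 → local maximum
  f''(4) = 1 > 0 → local minimum

Critical points: x = 3 (local maximum); x = 4 (local minimum)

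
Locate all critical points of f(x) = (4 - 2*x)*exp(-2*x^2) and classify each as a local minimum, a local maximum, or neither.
f'(x) = 2*(4*x*(x - 2) - 1)*exp(-2*x^2)

Solve f'(x) = 0:
  f'(x) = (8*x^2 - 16*x - 2)·exp(-2*x^2) and exp(-2*x^2) > 0 for every x, so f'(x) = 0 ⇔ 8*x^2 - 16*x - 2 = 0.
  Factor: 8*x^2 - 16*x - 2 = 2*(4*x^2 - 8*x - 1); 4*x^2 - 8*x - 1 = 0 has no rational roots; quadratic formula: x = (8 ± √80)/8.
  ⇒ x = 1 - sqrt(5)/2 ≈ -0.1180, 1 + sqrt(5)/2 ≈ 2.1180

f''(x) = 8*(4*x^2*(2 - x) + 3*x - 2)*exp(-2*x^2)
Second-derivative test at each critical point:
  f''(-0.1180) = -17.3970 < 0 → local maximum
  f''(2.1180) = 0.0023 > 0 → local minimum

Critical points: x = 1 - sqrt(5)/2 ≈ -0.1180 (local maximum); x = 1 + sqrt(5)/2 ≈ 2.1180 (local minimum)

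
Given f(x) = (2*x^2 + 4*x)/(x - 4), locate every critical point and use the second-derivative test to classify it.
f'(x) = 2*(x^2 - 8*x - 8)/(x^2 - 8*x + 16)

Solve f'(x) = 0:
  f'(x) = 2*(x^2 - 8*x - 8)/(x - 4)^2; the denominator is positive wherever f is defined, so f'(x) = 0 ⇔ 2*x^2 - 16*x - 16 = 0.
  Factor: 2*x^2 - 16*x - 16 = 2*(x^2 - 8*x - 8); x^2 - 8*x - 8 = 0 has no rational roots; quadratic formula: x = (8 ± √96)/2.
  ⇒ x = 4 - 2*sqrt(6) ≈ -0.8990, 4 + 2*sqrt(6) ≈ 8.8990

f''(x) = 96/(x^3 - 12*x^2 + 48*x - 64)
Second-derivative test at each critical point:
  f''(-0.8990) = -0.8165 < 0 → local maximum
  f''(8.8990) = 0.8165 > 0 → local minimum

Critical points: x = 4 - 2*sqrt(6) ≈ -0.8990 (local maximum); x = 4 + 2*sqrt(6) ≈ 8.8990 (local minimum)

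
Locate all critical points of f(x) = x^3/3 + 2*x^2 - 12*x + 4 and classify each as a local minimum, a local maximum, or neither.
f'(x) = x^2 + 4*x - 12

Solve f'(x) = 0:
  Factor: x^2 + 4*x - 12 = (x - 2)*(x + 6) = 0.
  ⇒ x = -6, 2

f''(x) = 2*x + 4
Second-derivative test at each critical point:
  f''(-6) = -8 < 0 → local maximum
  f''(2) = 8 > 0 → local minimum

Critical points: x = -6 (local maximum); x = 2 (local minimum)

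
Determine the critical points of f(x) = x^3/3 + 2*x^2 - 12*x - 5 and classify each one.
f'(x) = x^2 + 4*x - 12

Solve f'(x) = 0:
  Factor: x^2 + 4*x - 12 = (x - 2)*(x + 6) = 0.
  ⇒ x = -6, 2

f''(x) = 2*x + 4
Second-derivative test at each critical point:
  f''(-6) = -8 < 0 → local maximum
  f''(2) = 8 > 0 → local minimum

Critical points: x = -6 (local maximum); x = 2 (local minimum)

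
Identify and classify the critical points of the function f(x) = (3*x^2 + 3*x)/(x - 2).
f'(x) = 3*(x^2 - 4*x - 2)/(x^2 - 4*x + 4)

Solve f'(x) = 0:
  f'(x) = 3*(x^2 - 4*x - 2)/(x - 2)^2; the denominator is positive wherever f is defined, so f'(x) = 0 ⇔ 3*x^2 - 12*x - 6 = 0.
  Factor: 3*x^2 - 12*x - 6 = 3*(x^2 - 4*x - 2); x^2 - 4*x - 2 = 0 has no rational roots; quadratic formula: x = (4 ± √24)/2.
  ⇒ x = 2 - sqrt(6) ≈ -0.4495, 2 + sqrt(6) ≈ 4.4495

f''(x) = 36/(x^3 - 6*x^2 + 12*x - 8)
Second-derivative test at each critical point:
  f''(-0.4495) = -2.4495 < 0 → local maximum
  f''(4.4495) = 2.4495 > 0 → local minimum

Critical points: x = 2 - sqrt(6) ≈ -0.4495 (local maximum); x = 2 + sqrt(6) ≈ 4.4495 (local minimum)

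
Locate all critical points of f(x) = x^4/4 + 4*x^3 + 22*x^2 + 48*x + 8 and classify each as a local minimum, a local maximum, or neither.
f'(x) = x^3 + 12*x^2 + 44*x + 48

Solve f'(x) = 0:
  Factor: x^3 + 12*x^2 + 44*x + 48 = (x + 2)*(x + 4)*(x + 6) = 0.
  ⇒ x = -6, -4, -2

f''(x) = 3*x^2 + 24*x + 44
Second-derivative test at each critical point:
  f''(-6) = 8 > 0 → local minimum
  f''(-4) = -4 < 0 → local maximum
  f''(-2) = 8 > 0 → local minimum

Critical points: x = -6 (local minimum); x = -4 (local maximum); x = -2 (local minimum)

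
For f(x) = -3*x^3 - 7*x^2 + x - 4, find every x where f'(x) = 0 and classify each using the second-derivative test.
f'(x) = -9*x^2 - 14*x + 1

Solve f'(x) = 0:
  9*x^2 + 14*x - 1 = 0 has no rational roots; quadratic formula: x = (-14 ± √232)/18.
  ⇒ x = -sqrt(58)/9 - 7/9 ≈ -1.6240, -7/9 + sqrt(58)/9 ≈ 0.0684

f''(x) = -18*x - 14
Second-derivative test at each critical point:
  f''(-1.6240) = 15.2315 > 0 → local minimum
  f''(0.0684) = -15.2315 < 0 → local maximum

Critical points: x = -sqrt(58)/9 - 7/9 ≈ -1.6240 (local minimum); x = -7/9 + sqrt(58)/9 ≈ 0.0684 (local maximum)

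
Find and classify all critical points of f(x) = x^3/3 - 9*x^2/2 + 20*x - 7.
f'(x) = x^2 - 9*x + 20

Solve f'(x) = 0:
  Factor: x^2 - 9*x + 20 = (x - 5)*(x - 4) = 0.
  ⇒ x = 4, 5

f''(x) = 2*x - 9
Second-derivative test at each critical point:
  f''(4) = -1 < 0 → local maximum
  f''(5) = 1 > 0 → local minimum

Critical points: x = 4 (local maximum); x = 5 (local minimum)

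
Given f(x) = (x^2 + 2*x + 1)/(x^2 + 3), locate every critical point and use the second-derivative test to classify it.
f'(x) = 2*(-x^2 + 2*x + 3)/(x^4 + 6*x^2 + 9)

Solve f'(x) = 0:
  f'(x) = -2*(x - 3)*(x + 1)/(x^2 + 3)^2; the denominator is positive wherever f is defined, so f'(x) = 0 ⇔ -2*x^2 + 4*x + 6 = 0.
  Factor: -2*x^2 + 4*x + 6 = -2*(x - 3)*(x + 1) = 0.
  ⇒ x = -1, 3

f''(x) = 4*(x^3 - 3*x^2 - 9*x + 3)/(x^6 + 9*x^4 + 27*x^2 + 27)
Second-derivative test at each critical point:
  f''(-1) = 1/2 > 0 → local minimum
  f''(3) = -1/18 < 0 → local maximum

Critical points: x = -1 (local minimum); x = 3 (local maximum)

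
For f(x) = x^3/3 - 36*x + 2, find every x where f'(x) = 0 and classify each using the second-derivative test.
f'(x) = x^2 - 36

Solve f'(x) = 0:
  Factor: x^2 - 36 = (x - 6)*(x + 6) = 0.
  ⇒ x = -6, 6

f''(x) = 2*x
Second-derivative test at each critical point:
  f''(-6) = -12 < 0 → local maximum
  f''(6) = 12 > 0 → local minimum

Critical points: x = -6 (local maximum); x = 6 (local minimum)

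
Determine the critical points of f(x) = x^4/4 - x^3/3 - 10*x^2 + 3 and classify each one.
f'(x) = x*(x^2 - x - 20)

Solve f'(x) = 0:
  Factor: x^3 - x^2 - 20*x = x*(x - 5)*(x + 4) = 0.
  ⇒ x = -4, 0, 5

f''(x) = 3*x^2 - 2*x - 20
Second-derivative test at each critical point:
  f''(-4) = 36 > 0 → local minimum
  f''(0) = -20 < 0 → local maximum
  f''(5) = 45 > 0 → local minimum

Critical points: x = -4 (local minimum); x = 0 (local maximum); x = 5 (local minimum)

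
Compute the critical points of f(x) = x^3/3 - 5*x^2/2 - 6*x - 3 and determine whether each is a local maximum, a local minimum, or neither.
f'(x) = x^2 - 5*x - 6

Solve f'(x) = 0:
  Factor: x^2 - 5*x - 6 = (x - 6)*(x + 1) = 0.
  ⇒ x = -1, 6

f''(x) = 2*x - 5
Second-derivative test at each critical point:
  f''(-1) = -7 < 0 → local maximum
  f''(6) = 7 > 0 → local minimum

Critical points: x = -1 (local maximum); x = 6 (local minimum)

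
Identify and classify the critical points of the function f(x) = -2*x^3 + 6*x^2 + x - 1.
f'(x) = -6*x^2 + 12*x + 1

Solve f'(x) = 0:
  6*x^2 - 12*x - 1 = 0 has no rational roots; quadratic formula: x = (12 ± √168)/12.
  ⇒ x = 1 - sqrt(42)/6 ≈ -0.0801, 1 + sqrt(42)/6 ≈ 2.0801

f''(x) = 12 - 12*x
Second-derivative test at each critical point:
  f''(-0.0801) = 12.9615 > 0 → local minimum
  f''(2.0801) = -12.9615 < 0 → local maximum

Critical points: x = 1 - sqrt(42)/6 ≈ -0.0801 (local minimum); x = 1 + sqrt(42)/6 ≈ 2.0801 (local maximum)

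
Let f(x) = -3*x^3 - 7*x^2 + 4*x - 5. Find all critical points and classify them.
f'(x) = -9*x^2 - 14*x + 4

Solve f'(x) = 0:
  9*x^2 + 14*x - 4 = 0 has no rational roots; quadratic formula: x = (-14 ± √340)/18.
  ⇒ x = -sqrt(85)/9 - 7/9 ≈ -1.8022, -7/9 + sqrt(85)/9 ≈ 0.2466

f''(x) = -18*x - 14
Second-derivative test at each critical point:
  f''(-1.8022) = 18.4391 > 0 → local minimum
  f''(0.2466) = -18.4391 < 0 → local maximum

Critical points: x = -sqrt(85)/9 - 7/9 ≈ -1.8022 (local minimum); x = -7/9 + sqrt(85)/9 ≈ 0.2466 (local maximum)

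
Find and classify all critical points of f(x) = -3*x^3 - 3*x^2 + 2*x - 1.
f'(x) = -9*x^2 - 6*x + 2

Solve f'(x) = 0:
  9*x^2 + 6*x - 2 = 0 has no rational roots; quadratic formula: x = (-6 ± √108)/18.
  ⇒ x = -sqrt(3)/3 - 1/3 ≈ -0.9107, -1/3 + sqrt(3)/3 ≈ 0.2440

f''(x) = -18*x - 6
Second-derivative test at each critical point:
  f''(-0.9107) = 10.3923 > 0 → local minimum
  f''(0.2440) = -10.3923 < 0 → local maximum

Critical points: x = -sqrt(3)/3 - 1/3 ≈ -0.9107 (local minimum); x = -1/3 + sqrt(3)/3 ≈ 0.2440 (local maximum)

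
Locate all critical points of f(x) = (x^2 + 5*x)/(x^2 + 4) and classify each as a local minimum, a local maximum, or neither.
f'(x) = (-5*x^2 + 8*x + 20)/(x^4 + 8*x^2 + 16)

Solve f'(x) = 0:
  f'(x) = -(5*x^2 - 8*x - 20)/(x^2 + 4)^2; the denominator is positive wherever f is defined, so f'(x) = 0 ⇔ -5*x^2 + 8*x + 20 = 0.
  5*x^2 - 8*x - 20 = 0 has no rational roots; quadratic formula: x = (8 ± √464)/10.
  ⇒ x = 4/5 - 2*sqrt(29)/5 ≈ -1.3541, 4/5 + 2*sqrt(29)/5 ≈ 2.9541

f''(x) = 2*(5*x^3 - 12*x^2 - 60*x + 16)/(x^6 + 12*x^4 + 48*x^2 + 64)
Second-derivative test at each critical point:
  f''(-1.3541) = 0.6330 > 0 → local minimum
  f''(2.9541) = -0.1330 < 0 → local maximum

Critical points: x = 4/5 - 2*sqrt(29)/5 ≈ -1.3541 (local minimum); x = 4/5 + 2*sqrt(29)/5 ≈ 2.9541 (local maximum)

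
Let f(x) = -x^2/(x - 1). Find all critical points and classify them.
f'(x) = x*(2 - x)/(x - 1)^2

Solve f'(x) = 0:
  f'(x) = -x*(x - 2)/(x - 1)^2; the denominator is positive wherever f is defined, so f'(x) = 0 ⇔ -x^2 + 2*x = 0.
  Factor: -x^2 + 2*x = -x*(x - 2) = 0.
  ⇒ x = 0, 2

f''(x) = -2/(x^3 - 3*x^2 + 3*x - 1)
Second-derivative test at each critical point:
  f''(0) = 2 > 0 → local minimum
  f''(2) = -2 < 0 → local maximum

Critical points: x = 0 (local minimum); x = 2 (local maximum)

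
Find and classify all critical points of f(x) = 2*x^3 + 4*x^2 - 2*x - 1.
f'(x) = 6*x^2 + 8*x - 2

Solve f'(x) = 0:
  Factor: 6*x^2 + 8*x - 2 = 2*(3*x^2 + 4*x - 1); 3*x^2 + 4*x - 1 = 0 has no rational roots; quadratic formula: x = (-4 ± √28)/6.
  ⇒ x = -sqrt(7)/3 - 2/3 ≈ -1.5486, -2/3 + sqrt(7)/3 ≈ 0.2153

f''(x) = 12*x + 8
Second-derivative test at each critical point:
  f''(-1.5486) = -10.5830 < 0 → local maximum
  f''(0.2153) = 10.5830 > 0 → local minimum

Critical points: x = -sqrt(7)/3 - 2/3 ≈ -1.5486 (local maximum); x = -2/3 + sqrt(7)/3 ≈ 0.2153 (local minimum)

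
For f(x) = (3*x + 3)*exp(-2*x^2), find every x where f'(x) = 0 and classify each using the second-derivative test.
f'(x) = 3*(-4*x*(x + 1) + 1)*exp(-2*x^2)

Solve f'(x) = 0:
  f'(x) = (-12*x^2 - 12*x + 3)·exp(-2*x^2) and exp(-2*x^2) > 0 for every x, so f'(x) = 0 ⇔ -12*x^2 - 12*x + 3 = 0.
  Factor: -12*x^2 - 12*x + 3 = -3*(4*x^2 + 4*x - 1); 4*x^2 + 4*x - 1 = 0 has no rational roots; quadratic formula: x = (-4 ± √32)/8.
  ⇒ x = -sqrt(2)/2 - 1/2 ≈ -1.2071, -1/2 + sqrt(2)/2 ≈ 0.2071

f''(x) = 12*(4*x^2*(x + 1) - 3*x - 1)*exp(-2*x^2)
Second-derivative test at each critical point:
  f''(-1.2071) = 0.9206 > 0 → local minimum
  f''(0.2071) = -15.5754 < 0 → local maximum

Critical points: x = -sqrt(2)/2 - 1/2 ≈ -1.2071 (local minimum); x = -1/2 + sqrt(2)/2 ≈ 0.2071 (local maximum)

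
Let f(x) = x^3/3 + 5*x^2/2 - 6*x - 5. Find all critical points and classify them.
f'(x) = x^2 + 5*x - 6

Solve f'(x) = 0:
  Factor: x^2 + 5*x - 6 = (x - 1)*(x + 6) = 0.
  ⇒ x = -6, 1

f''(x) = 2*x + 5
Second-derivative test at each critical point:
  f''(-6) = -7 < 0 → local maximum
  f''(1) = 7 > 0 → local minimum

Critical points: x = -6 (local maximum); x = 1 (local minimum)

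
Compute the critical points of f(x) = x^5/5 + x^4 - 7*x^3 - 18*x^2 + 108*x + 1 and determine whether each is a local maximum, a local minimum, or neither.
f'(x) = x^4 + 4*x^3 - 21*x^2 - 36*x + 108

Solve f'(x) = 0:
  Factor: x^4 + 4*x^3 - 21*x^2 - 36*x + 108 = (x - 3)*(x - 2)*(x + 3)*(x + 6) = 0.
  ⇒ x = -6, -3, 2, 3

f''(x) = 4*x^3 + 12*x^2 - 42*x - 36
Second-derivative test at each critical point:
  f''(-6) = -216 < 0 → local maximum
  f''(-3) = 90 > 0 → local minimum
  f''(2) = -40 < 0 → local maximum
  f''(3) = 54 > 0 → local minimum

Critical points: x = -6 (local maximum); x = -3 (local minimum); x = 2 (local maximum); x = 3 (local minimum)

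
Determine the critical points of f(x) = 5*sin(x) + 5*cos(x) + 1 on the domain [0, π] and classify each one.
f'(x) = 5*sqrt(2)*cos(x + pi/4)

Solve f'(x) = 0 on [0, π]:
  f'(x) = 0 ⇔ 5*cos(x) = 5*sin(x) ⇔ tan(x) = 1, i.e. x = arctan(1) + nπ; keep the solutions lying in [0, π].
  ⇒ x = pi/4 ≈ 0.7854

f''(x) = -5*sqrt(2)*sin(x + pi/4)
Second-derivative test at each critical point:
  f''(0.7854) = -7.0711 < 0 → local maximum

Critical points: x = pi/4 ≈ 0.7854 (local maximum)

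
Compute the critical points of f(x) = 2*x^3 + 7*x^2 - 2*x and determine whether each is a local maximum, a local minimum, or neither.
f'(x) = 6*x^2 + 14*x - 2

Solve f'(x) = 0:
  Factor: 6*x^2 + 14*x - 2 = 2*(3*x^2 + 7*x - 1); 3*x^2 + 7*x - 1 = 0 has no rational roots; quadratic formula: x = (-7 ± √61)/6.
  ⇒ x = -sqrt(61)/6 - 7/6 ≈ -2.4684, -7/6 + sqrt(61)/6 ≈ 0.1350

f''(x) = 12*x + 14
Second-derivative test at each critical point:
  f''(-2.4684) = -15.6205 < 0 → local maximum
  f''(0.1350) = 15.6205 > 0 → local minimum

Critical points: x = -sqrt(61)/6 - 7/6 ≈ -2.4684 (local maximum); x = -7/6 + sqrt(61)/6 ≈ 0.1350 (local minimum)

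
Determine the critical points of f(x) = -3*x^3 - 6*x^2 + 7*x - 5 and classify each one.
f'(x) = -9*x^2 - 12*x + 7

Solve f'(x) = 0:
  9*x^2 + 12*x - 7 = 0 has no rational roots; quadratic formula: x = (-12 ± √396)/18.
  ⇒ x = -sqrt(11)/3 - 2/3 ≈ -1.7722, -2/3 + sqrt(11)/3 ≈ 0.4389

f''(x) = -18*x - 12
Second-derivative test at each critical point:
  f''(-1.7722) = 19.8997 > 0 → local minimum
  f''(0.4389) = -19.8997 < 0 → local maximum

Critical points: x = -sqrt(11)/3 - 2/3 ≈ -1.7722 (local minimum); x = -2/3 + sqrt(11)/3 ≈ 0.4389 (local maximum)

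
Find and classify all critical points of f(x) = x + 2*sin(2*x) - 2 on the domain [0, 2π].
f'(x) = 4*cos(2*x) + 1

Solve f'(x) = 0 on [0, 2π]:
  f'(x) = 0 ⇔ cos(2*x) = -1/4, i.e. 2*x = ±arccos(-1/4) + 2nπ; keep the solutions lying in [0, 2π].
  ⇒ x = acos(-1/4)/2 ≈ 0.9117, pi - acos(-1/4)/2 ≈ 2.2299, acos(-1/4)/2 + pi ≈ 4.0533, -acos(-1/4)/2 + 2*pi ≈ 5.3714

f''(x) = -8*sin(2*x)
Second-derivative test at each critical point:
  f''(0.9117) = -7.7460 < 0 → local maximum
  f''(2.2299) = 7.7460 > 0 → local minimum
  f''(4.0533) = -7.7460 < 0 → local maximum
  f''(5.3714) = 7.7460 > 0 → local minimum

Critical points: x = acos(-1/4)/2 ≈ 0.9117 (local maximum); x = pi - acos(-1/4)/2 ≈ 2.2299 (local minimum); x = acos(-1/4)/2 + pi ≈ 4.0533 (local maximum); x = -acos(-1/4)/2 + 2*pi ≈ 5.3714 (local minimum)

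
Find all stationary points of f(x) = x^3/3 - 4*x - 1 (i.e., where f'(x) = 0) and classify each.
f'(x) = x^2 - 4

Solve f'(x) = 0:
  Factor: x^2 - 4 = (x - 2)*(x + 2) = 0.
  ⇒ x = -2, 2

f''(x) = 2*x
Second-derivative test at each critical point:
  f''(-2) = -4 < 0 → local maximum
  f''(2) = 4 > 0 → local minimum

Critical points: x = -2 (local maximum); x = 2 (local minimum)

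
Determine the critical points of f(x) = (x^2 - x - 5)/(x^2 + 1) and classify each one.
f'(x) = (x^2 + 12*x - 1)/(x^4 + 2*x^2 + 1)

Solve f'(x) = 0:
  f'(x) = (x^2 + 12*x - 1)/(x^2 + 1)^2; the denominator is positive wherever f is defined, so f'(x) = 0 ⇔ x^2 + 12*x - 1 = 0.
  x^2 + 12*x - 1 = 0 has no rational roots; quadratic formula: x = (-12 ± √148)/2.
  ⇒ x = -sqrt(37) - 6 ≈ -12.0828, -6 + sqrt(37) ≈ 0.0828

f''(x) = 2*(-x^3 - 18*x^2 + 3*x + 6)/(x^6 + 3*x^4 + 3*x^2 + 1)
Second-derivative test at each critical point:
  f''(-12.0828) = -0.0006 < 0 → local maximum
  f''(0.0828) = 12.0006 > 0 → local minimum

Critical points: x = -sqrt(37) - 6 ≈ -12.0828 (local maximum); x = -6 + sqrt(37) ≈ 0.0828 (local minimum)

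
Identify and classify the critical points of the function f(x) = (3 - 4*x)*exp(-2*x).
f'(x) = 2*(4*x - 5)*exp(-2*x)

Solve f'(x) = 0:
  f'(x) = (8*x - 10)·exp(-2*x) and exp(-2*x) > 0 for every x, so f'(x) = 0 ⇔ 8*x - 10 = 0.
  Factor: 8*x - 10 = 2*(4*x - 5) = 0.
  ⇒ x = 5/4

f''(x) = 4*(7 - 4*x)*exp(-2*x)
Second-derivative test at each critical point:
  f''(5/4) = 0.6567 > 0 → local minimum

Critical points: x = 5/4 (local minimum)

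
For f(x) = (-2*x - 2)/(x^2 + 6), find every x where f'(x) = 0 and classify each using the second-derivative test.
f'(x) = 2*(-x^2 + 2*x*(x + 1) - 6)/(x^2 + 6)^2

Solve f'(x) = 0:
  f'(x) = 2*(x^2 + 2*x - 6)/(x^2 + 6)^2; the denominator is positive wherever f is defined, so f'(x) = 0 ⇔ 2*x^2 + 4*x - 12 = 0.
  Factor: 2*x^2 + 4*x - 12 = 2*(x^2 + 2*x - 6); x^2 + 2*x - 6 = 0 has no rational roots; quadratic formula: x = (-2 ± √28)/2.
  ⇒ x = -sqrt(7) - 1 ≈ -3.6458, -1 + sqrt(7) ≈ 1.6458

f''(x) = 4*(-4*x^2*(x + 1) + (3*x + 1)*(x^2 + 6))/(x^2 + 6)^3
Second-derivative test at each critical point:
  f''(-3.6458) = -0.0284 < 0 → local maximum
  f''(1.6458) = 0.1395 > 0 → local minimum

Critical points: x = -sqrt(7) - 1 ≈ -3.6458 (local maximum); x = -1 + sqrt(7) ≈ 1.6458 (local minimum)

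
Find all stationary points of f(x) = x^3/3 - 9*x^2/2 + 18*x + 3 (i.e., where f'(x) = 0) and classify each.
f'(x) = x^2 - 9*x + 18

Solve f'(x) = 0:
  Factor: x^2 - 9*x + 18 = (x - 6)*(x - 3) = 0.
  ⇒ x = 3, 6

f''(x) = 2*x - 9
Second-derivative test at each critical point:
  f''(3) = -3 < 0 → local maximum
  f''(6) = 3 > 0 → local minimum

Critical points: x = 3 (local maximum); x = 6 (local minimum)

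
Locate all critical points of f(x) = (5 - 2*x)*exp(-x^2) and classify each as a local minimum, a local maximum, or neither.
f'(x) = 2*(x*(2*x - 5) - 1)*exp(-x^2)

Solve f'(x) = 0:
  f'(x) = (4*x^2 - 10*x - 2)·exp(-x^2) and exp(-x^2) > 0 for every x, so f'(x) = 0 ⇔ 4*x^2 - 10*x - 2 = 0.
  Factor: 4*x^2 - 10*x - 2 = 2*(2*x^2 - 5*x - 1); 2*x^2 - 5*x - 1 = 0 has no rational roots; quadratic formula: x = (5 ± √33)/4.
  ⇒ x = 5/4 - sqrt(33)/4 ≈ -0.1861, 5/4 + sqrt(33)/4 ≈ 2.6861

f''(x) = 2*(2*x^2*(5 - 2*x) + 6*x - 5)*exp(-x^2)
Second-derivative test at each critical point:
  f''(-0.1861) = -11.0979 < 0 → local maximum
  f''(2.6861) = 0.0084 > 0 → local minimum

Critical points: x = 5/4 - sqrt(33)/4 ≈ -0.1861 (local maximum); x = 5/4 + sqrt(33)/4 ≈ 2.6861 (local minimum)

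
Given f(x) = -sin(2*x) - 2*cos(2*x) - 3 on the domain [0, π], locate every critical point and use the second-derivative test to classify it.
f'(x) = 4*sin(2*x) - 2*cos(2*x)

Solve f'(x) = 0 on [0, π]:
  f'(x) = 0 ⇔ -cos(2*x) = -2*sin(2*x) ⇔ tan(2*x) = 1/2, i.e. 2*x = arctan(1/2) + nπ; keep the solutions lying in [0, π].
  ⇒ x = atan(1/2)/2 ≈ 0.2318, atan(1/2)/2 + pi/2 ≈ 1.8026

f''(x) = 4*sin(2*x) + 8*cos(2*x)
Second-derivative test at each critical point:
  f''(0.2318) = 8.9443 > 0 → local minimum
  f''(1.8026) = -8.9443 < 0 → local maximum

Critical points: x = atan(1/2)/2 ≈ 0.2318 (local minimum); x = atan(1/2)/2 + pi/2 ≈ 1.8026 (local maximum)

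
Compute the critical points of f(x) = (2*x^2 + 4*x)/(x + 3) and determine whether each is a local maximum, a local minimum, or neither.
f'(x) = 2*(x^2 + 6*x + 6)/(x^2 + 6*x + 9)

Solve f'(x) = 0:
  f'(x) = 2*(x^2 + 6*x + 6)/(x + 3)^2; the denominator is positive wherever f is defined, so f'(x) = 0 ⇔ 2*x^2 + 12*x + 12 = 0.
  Factor: 2*x^2 + 12*x + 12 = 2*(x^2 + 6*x + 6); x^2 + 6*x + 6 = 0 has no rational roots; quadratic formula: x = (-6 ± √12)/2.
  ⇒ x = -3 - sqrt(3) ≈ -4.7321, -3 + sqrt(3) ≈ -1.2679

f''(x) = 12/(x^3 + 9*x^2 + 27*x + 27)
Second-derivative test at each critical point:
  f''(-4.7321) = -2.3094 < 0 → local maximum
  f''(-1.2679) = 2.3094 > 0 → local minimum

Critical points: x = -3 - sqrt(3) ≈ -4.7321 (local maximum); x = -3 + sqrt(3) ≈ -1.2679 (local minimum)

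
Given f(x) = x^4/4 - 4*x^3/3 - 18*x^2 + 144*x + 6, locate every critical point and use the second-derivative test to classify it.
f'(x) = x^3 - 4*x^2 - 36*x + 144

Solve f'(x) = 0:
  Factor: x^3 - 4*x^2 - 36*x + 144 = (x - 6)*(x - 4)*(x + 6) = 0.
  ⇒ x = -6, 4, 6

f''(x) = 3*x^2 - 8*x - 36
Second-derivative test at each critical point:
  f''(-6) = 120 > 0 → local minimum
  f''(4) = -20 < 0 → local maximum
  f''(6) = 24 > 0 → local minimum

Critical points: x = -6 (local minimum); x = 4 (local maximum); x = 6 (local minimum)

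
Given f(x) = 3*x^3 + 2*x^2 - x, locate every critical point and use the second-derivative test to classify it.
f'(x) = 9*x^2 + 4*x - 1

Solve f'(x) = 0:
  9*x^2 + 4*x - 1 = 0 has no rational roots; quadratic formula: x = (-4 ± √52)/18.
  ⇒ x = -sqrt(13)/9 - 2/9 ≈ -0.6228, -2/9 + sqrt(13)/9 ≈ 0.1784

f''(x) = 18*x + 4
Second-derivative test at each critical point:
  f''(-0.6228) = -7.2111 < 0 → local maximum
  f''(0.1784) = 7.2111 > 0 → local minimum

Critical points: x = -sqrt(13)/9 - 2/9 ≈ -0.6228 (local maximum); x = -2/9 + sqrt(13)/9 ≈ 0.1784 (local minimum)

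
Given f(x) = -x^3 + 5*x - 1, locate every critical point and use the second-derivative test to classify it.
f'(x) = 5 - 3*x^2

Solve f'(x) = 0:
  3*x^2 - 5 = 0 has no rational roots; quadratic formula: x = (0 ± √60)/6.
  ⇒ x = -sqrt(15)/3 ≈ -1.2910, sqrt(15)/3 ≈ 1.2910

f''(x) = -6*x
Second-derivative test at each critical point:
  f''(-1.2910) = 7.7460 > 0 → local minimum
  f''(1.2910) = -7.7460 < 0 → local maximum

Critical points: x = -sqrt(15)/3 ≈ -1.2910 (local minimum); x = sqrt(15)/3 ≈ 1.2910 (local maximum)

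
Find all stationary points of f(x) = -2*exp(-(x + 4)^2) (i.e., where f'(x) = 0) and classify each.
f'(x) = 4*(x + 4)*exp(-(x + 4)^2)

Solve f'(x) = 0:
  f'(x) = (4*x + 16)·exp(-(x + 4)^2) and exp(-(x + 4)^2) > 0 for every x, so f'(x) = 0 ⇔ 4*x + 16 = 0.
  Factor: 4*x + 16 = 4*(x + 4) = 0.
  ⇒ x = -4

f''(x) = 4*(1 - 2*(x + 4)^2)*exp(-(x + 4)^2)
Second-derivative test at each critical point:
  f''(-4) = 4 > 0 → local minimum

Critical points: x = -4 (local minimum)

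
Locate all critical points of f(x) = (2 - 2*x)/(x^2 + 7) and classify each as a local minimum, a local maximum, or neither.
f'(x) = 2*(-x^2 + 2*x*(x - 1) - 7)/(x^2 + 7)^2

Solve f'(x) = 0:
  f'(x) = 2*(x^2 - 2*x - 7)/(x^2 + 7)^2; the denominator is positive wherever f is defined, so f'(x) = 0 ⇔ 2*x^2 - 4*x - 14 = 0.
  Factor: 2*x^2 - 4*x - 14 = 2*(x^2 - 2*x - 7); x^2 - 2*x - 7 = 0 has no rational roots; quadratic formula: x = (2 ± √32)/2.
  ⇒ x = 1 - 2*sqrt(2) ≈ -1.8284, 1 + 2*sqrt(2) ≈ 3.8284

f''(x) = 4*(4*x^2*(1 - x) + (3*x - 1)*(x^2 + 7))/(x^2 + 7)^3
Second-derivative test at each critical point:
  f''(-1.8284) = -0.1058 < 0 → local maximum
  f''(3.8284) = 0.0241 > 0 → local minimum

Critical points: x = 1 - 2*sqrt(2) ≈ -1.8284 (local maximum); x = 1 + 2*sqrt(2) ≈ 3.8284 (local minimum)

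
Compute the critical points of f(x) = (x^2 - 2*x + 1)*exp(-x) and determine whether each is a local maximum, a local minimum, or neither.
f'(x) = (-x^2 + 4*x - 3)*exp(-x)

Solve f'(x) = 0:
  f'(x) = (-x^2 + 4*x - 3)·exp(-x) and exp(-x) > 0 for every x, so f'(x) = 0 ⇔ -x^2 + 4*x - 3 = 0.
  Factor: -x^2 + 4*x - 3 = -(x - 3)*(x - 1) = 0.
  ⇒ x = 1, 3

f''(x) = (x^2 - 6*x + 7)*exp(-x)
Second-derivative test at each critical point:
  f''(1) = 0.7358 > 0 → local minimum
  f''(3) = -0.0996 < 0 → local maximum

Critical points: x = 1 (local minimum); x = 3 (local maximum)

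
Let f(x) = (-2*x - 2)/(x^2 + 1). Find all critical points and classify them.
f'(x) = 2*(-x^2 + 2*x*(x + 1) - 1)/(x^2 + 1)^2

Solve f'(x) = 0:
  f'(x) = 2*(x^2 + 2*x - 1)/(x^2 + 1)^2; the denominator is positive wherever f is defined, so f'(x) = 0 ⇔ 2*x^2 + 4*x - 2 = 0.
  Factor: 2*x^2 + 4*x - 2 = 2*(x^2 + 2*x - 1); x^2 + 2*x - 1 = 0 has no rational roots; quadratic formula: x = (-2 ± √8)/2.
  ⇒ x = -sqrt(2) - 1 ≈ -2.4142, -1 + sqrt(2) ≈ 0.4142

f''(x) = 4*(-4*x^2*(x + 1) + (3*x + 1)*(x^2 + 1))/(x^2 + 1)^3
Second-derivative test at each critical point:
  f''(-2.4142) = -0.1213 < 0 → local maximum
  f''(0.4142) = 4.1213 > 0 → local minimum

Critical points: x = -sqrt(2) - 1 ≈ -2.4142 (local maximum); x = -1 + sqrt(2) ≈ 0.4142 (local minimum)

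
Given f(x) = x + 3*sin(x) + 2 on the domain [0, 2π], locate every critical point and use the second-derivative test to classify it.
f'(x) = 3*cos(x) + 1

Solve f'(x) = 0 on [0, 2π]:
  f'(x) = 0 ⇔ cos(x) = -1/3, i.e. x = ±arccos(-1/3) + 2nπ; keep the solutions lying in [0, 2π].
  ⇒ x = acos(-1/3) ≈ 1.9106, -acos(-1/3) + 2*pi ≈ 4.3726

f''(x) = -3*sin(x)
Second-derivative test at each critical point:
  f''(1.9106) = -2.8284 < 0 → local maximum
  f''(4.3726) = 2.8284 > 0 → local minimum

Critical points: x = acos(-1/3) ≈ 1.9106 (local maximum); x = -acos(-1/3) + 2*pi ≈ 4.3726 (local minimum)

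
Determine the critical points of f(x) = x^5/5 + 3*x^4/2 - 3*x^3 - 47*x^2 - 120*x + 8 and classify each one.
f'(x) = x^4 + 6*x^3 - 9*x^2 - 94*x - 120

Solve f'(x) = 0:
  Factor: x^4 + 6*x^3 - 9*x^2 - 94*x - 120 = (x - 4)*(x + 2)*(x + 3)*(x + 5) = 0.
  ⇒ x = -5, -3, -2, 4

f''(x) = 4*x^3 + 18*x^2 - 18*x - 94
Second-derivative test at each critical point:
  f''(-5) = -54 < 0 → local maximum
  f''(-3) = 14 > 0 → local minimum
  f''(-2) = -18 < 0 → local maximum
  f''(4) = 378 > 0 → local minimum

Critical points: x = -5 (local maximum); x = -3 (local minimum); x = -2 (local maximum); x = 4 (local minimum)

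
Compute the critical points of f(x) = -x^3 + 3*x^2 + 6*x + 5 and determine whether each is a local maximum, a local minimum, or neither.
f'(x) = -3*x^2 + 6*x + 6

Solve f'(x) = 0:
  Factor: -3*x^2 + 6*x + 6 = -3*(x^2 - 2*x - 2); x^2 - 2*x - 2 = 0 has no rational roots; quadratic formula: x = (2 ± √12)/2.
  ⇒ x = 1 - sqrt(3) ≈ -0.7321, 1 + sqrt(3) ≈ 2.7321

f''(x) = 6 - 6*x
Second-derivative test at each critical point:
  f''(-0.7321) = 10.3923 > 0 → local minimum
  f''(2.7321) = -10.3923 < 0 → local maximum

Critical points: x = 1 - sqrt(3) ≈ -0.7321 (local minimum); x = 1 + sqrt(3) ≈ 2.7321 (local maximum)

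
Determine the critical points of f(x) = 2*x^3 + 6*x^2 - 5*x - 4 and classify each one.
f'(x) = 6*x^2 + 12*x - 5

Solve f'(x) = 0:
  6*x^2 + 12*x - 5 = 0 has no rational roots; quadratic formula: x = (-12 ± √264)/12.
  ⇒ x = -sqrt(66)/6 - 1 ≈ -2.3540, -1 + sqrt(66)/6 ≈ 0.3540

f''(x) = 12*x + 12
Second-derivative test at each critical point:
  f''(-2.3540) = -16.2481 < 0 → local maximum
  f''(0.3540) = 16.2481 > 0 → local minimum

Critical points: x = -sqrt(66)/6 - 1 ≈ -2.3540 (local maximum); x = -1 + sqrt(66)/6 ≈ 0.3540 (local minimum)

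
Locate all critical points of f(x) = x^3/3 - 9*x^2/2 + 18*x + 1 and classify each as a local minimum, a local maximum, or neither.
f'(x) = x^2 - 9*x + 18

Solve f'(x) = 0:
  Factor: x^2 - 9*x + 18 = (x - 6)*(x - 3) = 0.
  ⇒ x = 3, 6

f''(x) = 2*x - 9
Second-derivative test at each critical point:
  f''(3) = -3 < 0 → local maximum
  f''(6) = 3 > 0 → local minimum

Critical points: x = 3 (local maximum); x = 6 (local minimum)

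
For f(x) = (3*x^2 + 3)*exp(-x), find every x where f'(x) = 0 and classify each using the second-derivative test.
f'(x) = 3*(-x^2 + 2*x - 1)*exp(-x)

Solve f'(x) = 0:
  f'(x) = (-3*x^2 + 6*x - 3)·exp(-x) and exp(-x) > 0 for every x, so f'(x) = 0 ⇔ -3*x^2 + 6*x - 3 = 0.
  Factor: -3*x^2 + 6*x - 3 = -3*(x - 1)^2 = 0.
  ⇒ x = 1

f''(x) = 3*(x^2 - 4*x + 3)*exp(-x)
Second-derivative test at each critical point:
  f''(1) = 0, so the second-derivative test is inconclusive; use the first-derivative test: f'(3/4) = -0.0886, f'(5/4) = -0.0537 — f' is negative on both sides (no sign change) → neither a local maximum nor a local minimum

Critical points: x = 1 (neither)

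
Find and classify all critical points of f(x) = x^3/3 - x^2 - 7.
f'(x) = x*(x - 2)

Solve f'(x) = 0:
  Factor: x^2 - 2*x = x*(x - 2) = 0.
  ⇒ x = 0, 2

f''(x) = 2*x - 2
Second-derivative test at each critical point:
  f''(0) = -2 < 0 → local maximum
  f''(2) = 2 > 0 → local minimum

Critical points: x = 0 (local maximum); x = 2 (local minimum)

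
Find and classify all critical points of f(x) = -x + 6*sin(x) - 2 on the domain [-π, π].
f'(x) = 6*cos(x) - 1

Solve f'(x) = 0 on [-π, π]:
  f'(x) = 0 ⇔ cos(x) = 1/6, i.e. x = ±arccos(1/6) + 2nπ; keep the solutions lying in [-π, π].
  ⇒ x = -acos(1/6) ≈ -1.4033, acos(1/6) ≈ 1.4033

f''(x) = -6*sin(x)
Second-derivative test at each critical point:
  f''(-1.4033) = 5.9161 > 0 → local minimum
  f''(1.4033) = -5.9161 < 0 → local maximum

Critical points: x = -acos(1/6) ≈ -1.4033 (local minimum); x = acos(1/6) ≈ 1.4033 (local maximum)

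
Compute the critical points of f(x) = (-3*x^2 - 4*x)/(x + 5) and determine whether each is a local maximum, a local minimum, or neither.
f'(x) = (-3*x^2 - 30*x - 20)/(x^2 + 10*x + 25)

Solve f'(x) = 0:
  f'(x) = -(3*x^2 + 30*x + 20)/(x + 5)^2; the denominator is positive wherever f is defined, so f'(x) = 0 ⇔ -3*x^2 - 30*x - 20 = 0.
  3*x^2 + 30*x + 20 = 0 has no rational roots; quadratic formula: x = (-30 ± √660)/6.
  ⇒ x = -5 - sqrt(165)/3 ≈ -9.2817, -5 + sqrt(165)/3 ≈ -0.7183

f''(x) = -110/(x^3 + 15*x^2 + 75*x + 125)
Second-derivative test at each critical point:
  f''(-9.2817) = 1.4013 > 0 → local minimum
  f''(-0.7183) = -1.4013 < 0 → local maximum

Critical points: x = -5 - sqrt(165)/3 ≈ -9.2817 (local minimum); x = -5 + sqrt(165)/3 ≈ -0.7183 (local maximum)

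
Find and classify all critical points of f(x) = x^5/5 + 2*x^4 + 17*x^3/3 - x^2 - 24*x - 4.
f'(x) = x^4 + 8*x^3 + 17*x^2 - 2*x - 24

Solve f'(x) = 0:
  Factor: x^4 + 8*x^3 + 17*x^2 - 2*x - 24 = (x - 1)*(x + 2)*(x + 3)*(x + 4) = 0.
  ⇒ x = -4, -3, -2, 1

f''(x) = 4*x^3 + 24*x^2 + 34*x - 2
Second-derivative test at each critical point:
  f''(-4) = -10 < 0 → local maximum
  f''(-3) = 4 > 0 → local minimum
  f''(-2) = -6 < 0 → local maximum
  f''(1) = 60 > 0 → local minimum

Critical points: x = -4 (local maximum); x = -3 (local minimum); x = -2 (local maximum); x = 1 (local minimum)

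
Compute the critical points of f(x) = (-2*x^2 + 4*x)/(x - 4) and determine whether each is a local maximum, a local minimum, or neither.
f'(x) = 2*(-x^2 + 8*x - 8)/(x^2 - 8*x + 16)

Solve f'(x) = 0:
  f'(x) = -2*(x^2 - 8*x + 8)/(x - 4)^2; the denominator is positive wherever f is defined, so f'(x) = 0 ⇔ -2*x^2 + 16*x - 16 = 0.
  Factor: -2*x^2 + 16*x - 16 = -2*(x^2 - 8*x + 8); x^2 - 8*x + 8 = 0 has no rational roots; quadratic formula: x = (8 ± √32)/2.
  ⇒ x = 4 - 2*sqrt(2) ≈ 1.1716, 2*sqrt(2) + 4 ≈ 6.8284

f''(x) = -32/(x^3 - 12*x^2 + 48*x - 64)
Second-derivative test at each critical point:
  f''(1.1716) = 1.4142 > 0 → local minimum
  f''(6.8284) = -1.4142 < 0 → local maximum

Critical points: x = 4 - 2*sqrt(2) ≈ 1.1716 (local minimum); x = 2*sqrt(2) + 4 ≈ 6.8284 (local maximum)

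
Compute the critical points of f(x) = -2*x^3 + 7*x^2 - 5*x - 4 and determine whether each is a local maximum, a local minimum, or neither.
f'(x) = -6*x^2 + 14*x - 5

Solve f'(x) = 0:
  6*x^2 - 14*x + 5 = 0 has no rational roots; quadratic formula: x = (14 ± √76)/12.
  ⇒ x = 7/6 - sqrt(19)/6 ≈ 0.4402, sqrt(19)/6 + 7/6 ≈ 1.8931

f''(x) = 14 - 12*x
Second-derivative test at each critical point:
  f''(0.4402) = 8.7178 > 0 → local minimum
  f''(1.8931) = -8.7178 < 0 → local maximum

Critical points: x = 7/6 - sqrt(19)/6 ≈ 0.4402 (local minimum); x = sqrt(19)/6 + 7/6 ≈ 1.8931 (local maximum)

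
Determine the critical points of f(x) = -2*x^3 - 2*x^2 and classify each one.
f'(x) = 2*x*(-3*x - 2)

Solve f'(x) = 0:
  Factor: -6*x^2 - 4*x = -2*x*(3*x + 2) = 0.
  ⇒ x = -2/3, 0

f''(x) = -12*x - 4
Second-derivative test at each critical point:
  f''(-2/3) = 4 > 0 → local minimum
  f''(0) = -4 < 0 → local maximum

Critical points: x = -2/3 (local minimum); x = 0 (local maximum)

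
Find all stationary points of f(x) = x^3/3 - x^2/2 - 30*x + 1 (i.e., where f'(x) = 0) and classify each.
f'(x) = x^2 - x - 30

Solve f'(x) = 0:
  Factor: x^2 - x - 30 = (x - 6)*(x + 5) = 0.
  ⇒ x = -5, 6

f''(x) = 2*x - 1
Second-derivative test at each critical point:
  f''(-5) = -11 < 0 → local maximum
  f''(6) = 11 > 0 → local minimum

Critical points: x = -5 (local maximum); x = 6 (local minimum)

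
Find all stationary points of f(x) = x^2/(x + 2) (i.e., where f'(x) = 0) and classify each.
f'(x) = x*(x + 4)/(x^2 + 4*x + 4)

Solve f'(x) = 0:
  f'(x) = x*(x + 4)/(x + 2)^2; the denominator is positive wherever f is defined, so f'(x) = 0 ⇔ x^2 + 4*x = 0.
  Factor: x^2 + 4*x = x*(x + 4) = 0.
  ⇒ x = -4, 0

f''(x) = 8/(x^3 + 6*x^2 + 12*x + 8)
Second-derivative test at each critical point:
  f''(-4) = -1 < 0 → local maximum
  f''(0) = 1 > 0 → local minimum

Critical points: x = -4 (local maximum); x = 0 (local minimum)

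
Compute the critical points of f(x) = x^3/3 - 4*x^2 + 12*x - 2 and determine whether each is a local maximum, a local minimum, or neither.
f'(x) = x^2 - 8*x + 12

Solve f'(x) = 0:
  Factor: x^2 - 8*x + 12 = (x - 6)*(x - 2) = 0.
  ⇒ x = 2, 6

f''(x) = 2*x - 8
Second-derivative test at each critical point:
  f''(2) = -4 < 0 → local maximum
  f''(6) = 4 > 0 → local minimum

Critical points: x = 2 (local maximum); x = 6 (local minimum)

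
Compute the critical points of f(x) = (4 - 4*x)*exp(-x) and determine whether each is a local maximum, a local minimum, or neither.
f'(x) = 4*(x - 2)*exp(-x)

Solve f'(x) = 0:
  f'(x) = (4*x - 8)·exp(-x) and exp(-x) > 0 for every x, so f'(x) = 0 ⇔ 4*x - 8 = 0.
  Factor: 4*x - 8 = 4*(x - 2) = 0.
  ⇒ x = 2

f''(x) = 4*(3 - x)*exp(-x)
Second-derivative test at each critical point:
  f''(2) = 0.5413 > 0 → local minimum

Critical points: x = 2 (local minimum)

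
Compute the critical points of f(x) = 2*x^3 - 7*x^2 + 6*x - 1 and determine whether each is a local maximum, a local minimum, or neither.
f'(x) = 6*x^2 - 14*x + 6

Solve f'(x) = 0:
  Factor: 6*x^2 - 14*x + 6 = 2*(3*x^2 - 7*x + 3); 3*x^2 - 7*x + 3 = 0 has no rational roots; quadratic formula: x = (7 ± √13)/6.
  ⇒ x = 7/6 - sqrt(13)/6 ≈ 0.5657, sqrt(13)/6 + 7/6 ≈ 1.7676

f''(x) = 12*x - 14
Second-derivative test at each critical point:
  f''(0.5657) = -7.2111 < 0 → local maximum
  f''(1.7676) = 7.2111 > 0 → local minimum

Critical points: x = 7/6 - sqrt(13)/6 ≈ 0.5657 (local maximum); x = sqrt(13)/6 + 7/6 ≈ 1.7676 (local minimum)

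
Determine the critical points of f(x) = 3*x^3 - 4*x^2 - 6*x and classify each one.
f'(x) = 9*x^2 - 8*x - 6

Solve f'(x) = 0:
  9*x^2 - 8*x - 6 = 0 has no rational roots; quadratic formula: x = (8 ± √280)/18.
  ⇒ x = 4/9 - sqrt(70)/9 ≈ -0.4852, 4/9 + sqrt(70)/9 ≈ 1.3741

f''(x) = 18*x - 8
Second-derivative test at each critical point:
  f''(-0.4852) = -16.7332 < 0 → local maximum
  f''(1.3741) = 16.7332 > 0 → local minimum

Critical points: x = 4/9 - sqrt(70)/9 ≈ -0.4852 (local maximum); x = 4/9 + sqrt(70)/9 ≈ 1.3741 (local minimum)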